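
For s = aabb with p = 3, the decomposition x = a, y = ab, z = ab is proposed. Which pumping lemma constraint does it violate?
Violated: xyz = s

The decomposition x = a, y = ab, z = ab for s = aabb with p = 3
violates the constraint: xyz = s

xyz = 'a' + 'ab' + 'ab' = 'aabab' ≠ 'aabb' = s. The decomposition doesn't reconstruct s.

Pumping lemma constraints:
1. xyz = s (decomposition is valid)
2. |xy| ≤ p
3. |y| > 0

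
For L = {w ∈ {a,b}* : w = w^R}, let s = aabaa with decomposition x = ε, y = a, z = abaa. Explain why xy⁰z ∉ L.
xy⁰z = abaa ∉ L

Pumping with i = 0 replaces y = a by y⁰ = ε:
- Original: s = xyz = aabaa; aabaa reversed is aabaa, the same string, so it is a palindrome and is in L
- Pumped: xy⁰z = ε · ε · abaa = abaa
- abaa reversed is aaba ≠ abaa, so it is not a palindrome and is not in L

The pumping lemma would require xy⁰z ∈ L, so this decomposition yields a contradiction.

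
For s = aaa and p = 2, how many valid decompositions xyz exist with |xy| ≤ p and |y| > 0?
3

For s = 'aaa' with pumping length p = 2:

Constraints: |xy| ≤ 2, |y| > 0

Valid decompositions (|xy| ≤ p, |y| ≥ 1):
  • x='', y='a', z='aa'
  • x='a', y='a', z='a'
  • x='', y='aa', z='a'

Total count: 3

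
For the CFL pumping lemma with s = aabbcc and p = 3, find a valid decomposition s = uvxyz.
u='aa', v='b', x='b', y='c', z='c'

For s = aabbcc with pumping length p = 3:

One valid decomposition:
- u = 'aa'
- v = 'b'
- x = 'b'
- y = 'c'
- z = 'c'

Verification:
- uvxyz = 'aa' + 'b' + 'b' + 'c' + 'c' = aabbcc ✓
- |vxy| = |'bbc'| = 3 ≤ 3 ✓
- |vy| = |'bc'| = 2 > 0 ✓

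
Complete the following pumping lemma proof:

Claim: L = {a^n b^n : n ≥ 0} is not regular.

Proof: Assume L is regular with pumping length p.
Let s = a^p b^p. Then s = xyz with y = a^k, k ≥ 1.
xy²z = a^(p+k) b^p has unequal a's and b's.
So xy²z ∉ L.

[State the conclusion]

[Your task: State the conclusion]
This contradicts the pumping lemma for regular languages,
which guarantees xy^i z ∈ L for all i ≥ 0.

Since our assumption that L is regular leads to a contradiction,
we conclude that L = {a^n b^n : n ≥ 0} is NOT regular. ∎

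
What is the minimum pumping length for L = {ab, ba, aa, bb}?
p = 3

For a finite language L, the pumping lemma holds vacuously if p > max|s| for s ∈ L.

The longest string in L = {ab, ba, aa, bb} has length 2.
If p = 3, then no string s ∈ L has |s| ≥ p, so the condition is vacuously true.

The minimum pumping length is p = 3.

Why no smaller p works: for any p ≤ 2, the longest string s ∈ L has |s| = 2 ≥ p, so it would
have to be pumpable; but pumping up (i = 2, 3, ...) produces ever longer strings, which cannot all lie in the
finite language L. So the pumping property fails for every p ≤ 2.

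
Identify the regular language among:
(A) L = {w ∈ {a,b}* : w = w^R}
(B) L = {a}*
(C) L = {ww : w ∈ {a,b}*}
(B) {a}*

(B) L = {a}* is regular.

This can be recognized by a finite automaton (DFA/NFA).
Regular expressions like {a}* define regular languages.

The other choices are not regular:
- {w ∈ {a,b}* : w = w^R}: After pumping, the string is no longer symmetric
- {ww : w ∈ {a,b}*}: After pumping, the two halves no longer match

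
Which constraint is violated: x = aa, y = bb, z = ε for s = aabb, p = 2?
Violated: |xy| ≤ p

The decomposition x = aa, y = bb, z = ε for s = aabb with p = 2
violates the constraint: |xy| ≤ p

|xy| = |aabb| = 4 > 2 = p. The decomposition puts too many characters in xy.

Pumping lemma constraints:
1. xyz = s (decomposition is valid)
2. |xy| ≤ p
3. |y| > 0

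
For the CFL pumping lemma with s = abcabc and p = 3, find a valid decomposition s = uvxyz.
u='ab', v='c', x='a', y='b', z='c'

For s = abcabc with pumping length p = 3:

One valid decomposition:
- u = 'ab'
- v = 'c'
- x = 'a'
- y = 'b'
- z = 'c'

Verification:
- uvxyz = 'ab' + 'c' + 'a' + 'b' + 'c' = abcabc ✓
- |vxy| = |'cab'| = 3 ≤ 3 ✓
- |vy| = |'cb'| = 2 > 0 ✓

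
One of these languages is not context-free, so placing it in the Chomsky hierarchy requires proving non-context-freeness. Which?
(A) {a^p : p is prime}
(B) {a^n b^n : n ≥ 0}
(A) {a^p : p is prime}

(A) {a^p : p is prime} requires the CFL pumping lemma.

- {a^n b^n : n ≥ 0} is context-free (but not regular)
  • Can be shown non-regular with the regular pumping lemma
  • After pumping, the number of a's and b's become unequal

- {a^p : p is prime} is NOT context-free
  • Requires the CFL pumping lemma to prove
  • The CFL pumping lemma also fails because prime gaps are unbounded

The CFL pumping lemma is "stronger" in that it can prove non-membership
in the larger class of context-free languages.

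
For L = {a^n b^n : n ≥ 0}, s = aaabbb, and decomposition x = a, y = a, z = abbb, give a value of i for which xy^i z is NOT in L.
i = 3

xy³z = a · aaa · abbb = aaaaabbb; aaaaabbb has 5 a's and 3 b's; 5 ≠ 3, so it is not in L.
(Other choices also work, e.g. i = 0, 2; only i = 1 is guaranteed to stay in L since xy¹z = s.)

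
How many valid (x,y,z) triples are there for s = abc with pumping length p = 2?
3

For s = 'abc' with pumping length p = 2:

Constraints: |xy| ≤ 2, |y| > 0

Valid decompositions (|xy| ≤ p, |y| ≥ 1):
  • x='', y='a', z='bc'
  • x='a', y='b', z='c'
  • x='', y='ab', z='c'

Total count: 3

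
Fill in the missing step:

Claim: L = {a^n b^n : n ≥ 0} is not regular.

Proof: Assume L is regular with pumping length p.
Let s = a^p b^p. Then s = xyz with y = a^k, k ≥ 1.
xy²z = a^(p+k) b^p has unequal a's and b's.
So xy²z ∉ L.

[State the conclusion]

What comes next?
This contradicts the pumping lemma for regular languages,
which guarantees xy^i z ∈ L for all i ≥ 0.

Since our assumption that L is regular leads to a contradiction,
we conclude that L = {a^n b^n : n ≥ 0} is NOT regular. ∎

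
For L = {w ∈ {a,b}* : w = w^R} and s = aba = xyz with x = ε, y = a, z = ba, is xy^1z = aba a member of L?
Yes

xy¹z = ε · a · ba = aba.
aba reversed is aba, the same string, so it is a palindrome and is in L.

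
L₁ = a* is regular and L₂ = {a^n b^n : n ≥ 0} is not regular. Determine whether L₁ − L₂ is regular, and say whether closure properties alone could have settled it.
Yes — L₁ − L₂ is regular.

The only string of a* that lies in {a^n b^n} is ε, so L₁ − L₂ = a* − {ε} = a⁺ = aa*, which is regular.

Note that the bare facts "L₁ regular, L₂ non-regular" do not settle the question by themselves: the closure of regular languages under ∪, ∩, complement and difference applies only when BOTH operands are regular. With a non-regular operand the result can come out regular or non-regular depending on the specific languages, so one has to work out L₁ − L₂ for this particular pair, as above.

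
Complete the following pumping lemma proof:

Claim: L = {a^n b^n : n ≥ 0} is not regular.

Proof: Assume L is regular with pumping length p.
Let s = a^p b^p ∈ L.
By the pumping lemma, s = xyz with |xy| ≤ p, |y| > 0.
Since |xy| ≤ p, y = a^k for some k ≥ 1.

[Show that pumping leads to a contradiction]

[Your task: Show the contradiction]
Consider xy²z = a^(p+k) b^p.

Since k ≥ 1, we have p + k > p.
So xy²z has more a's than b's: (p+k) a's vs p b's.
This means xy²z ∉ L because a^n b^n requires equal counts.

This contradicts the pumping lemma which states xy²z ∈ L.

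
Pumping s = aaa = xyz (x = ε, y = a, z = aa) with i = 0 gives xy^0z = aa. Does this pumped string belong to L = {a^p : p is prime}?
Yes

xy⁰z = ε · ε · aa = aa.
aa has length 2, which is prime, so it is in L.
(A single pumped string landing in L is not a contradiction by itself; a non-regularity proof needs some i for which xy^i z ∉ L, for every admissible decomposition.)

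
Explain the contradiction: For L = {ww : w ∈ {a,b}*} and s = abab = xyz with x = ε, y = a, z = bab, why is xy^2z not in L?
xy²z = aabab ∉ L

Pumping with i = 2 replaces y = a by y² = aa:
- Original: s = xyz = abab; abab splits into halves ab · ab, which are equal, so it is in L (w = ab)
- Pumped: xy²z = ε · aa · bab = aabab
- aabab has odd length 5, so it cannot be written as ww and is not in L

The pumping lemma would require xy²z ∈ L, so this decomposition yields a contradiction.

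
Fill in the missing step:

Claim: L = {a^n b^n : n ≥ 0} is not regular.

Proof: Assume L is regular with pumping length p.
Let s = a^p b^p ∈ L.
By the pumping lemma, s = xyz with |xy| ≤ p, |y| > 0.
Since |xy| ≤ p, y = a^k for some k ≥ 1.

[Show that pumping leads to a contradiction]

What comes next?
Consider xy²z = a^(p+k) b^p.

Since k ≥ 1, we have p + k > p.
So xy²z has more a's than b's: (p+k) a's vs p b's.
This means xy²z ∉ L because a^n b^n requires equal counts.

This contradicts the pumping lemma which states xy²z ∈ L.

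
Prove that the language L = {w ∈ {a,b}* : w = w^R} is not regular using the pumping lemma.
Assume for contradiction that L is regular, and let p ≥ 1 be the pumping length given by the pumping lemma.
Choose s = a^p b a^p. Then s ∈ L (it reads the same in both directions) and |s| = 2p + 1 ≥ p.
By the pumping lemma, s = xyz for some x, y, z with |xy| ≤ p, |y| ≥ 1, and xy^i z ∈ L for every i ≥ 0.
Since |xy| ≤ p and the first p symbols of s are all a's, y = a^k for some k with 1 ≤ k ≤ p.

Take i = 2: xy²z = a^(p + k) b a^p.
Its reversal is a^p b a^(p + k). These differ because the block of a's before the unique b has length p + k in one and p in the other, and p + k ≠ p since k ≥ 1. So xy²z is not a palindrome, i.e. xy²z ∉ L.

This contradicts the pumping lemma, which requires xy^i z ∈ L for all i ≥ 0.
Hence L = {w ∈ {a,b}* : w = w^R} is not regular. ∎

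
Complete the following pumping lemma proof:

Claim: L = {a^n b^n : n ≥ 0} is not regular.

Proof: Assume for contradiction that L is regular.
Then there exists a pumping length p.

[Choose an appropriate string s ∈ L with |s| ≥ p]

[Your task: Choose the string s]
s = a^p b^p

This string is in L (has equal a's and b's) and has length 2p ≥ p.
Any decomposition xyz with |xy| ≤ p means y consists only of a's,
so pumping will unbalance the counts.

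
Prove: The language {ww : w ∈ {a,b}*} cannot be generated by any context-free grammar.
Assume for contradiction that L is context-free, and let p ≥ 1 be the pumping length given by the pumping lemma for CFLs.
Choose s = a^p b^p a^p b^p. Then s ∈ L (take w = a^p b^p) and |s| = 4p ≥ p.
By the CFL pumping lemma, s = uvxyz for some u, v, x, y, z with |vxy| ≤ p, |vy| ≥ 1, and uv^i xy^i z ∈ L for every i ≥ 0.

Write s as four blocks A₁ B₁ A₂ B₂ with A₁ = A₂ = a^p and B₁ = B₂ = b^p. Since |vxy| ≤ p, the window vxy lies inside at most two adjacent blocks. Take i = 0 and let t = uxz, so |t| = 4p − |vy| with 1 ≤ |vy| ≤ p. If |t| is odd, t ∉ L immediately, so assume |vy| is even (hence |vy| ≥ 2) and |t|/2 = 2p − |vy|/2, which satisfies p ≤ |t|/2 ≤ 2p − 1.

Case 1 (vxy inside A₁B₁): t = a^(p−j) b^(p−l) a^p b^p with j + l = |vy|. The second half of t has length < 2p, so it is a suffix of the trailing a^p b^p and ends in b; the first half is a^(p−j) b^(p−l) a^((j+l)/2), which ends in a because (j+l)/2 ≥ 1. The halves differ, so t ∉ L.

Case 2 (vxy inside B₁A₂, straddling the middle): t = a^p b^(p−j) a^(p−l) b^p with j + l = |vy|. If t = ww, then w is a prefix of t of length ≥ p, so w begins with a^p; and w is a suffix of t of length ≥ p, so w ends with b^p. That forces |w| ≥ 2p, contradicting |w| = |t|/2 ≤ 2p − 1. So t ∉ L.

Case 3 (vxy inside A₂B₂): t = a^p b^p a^(p−j) b^(p−l) with j + l = |vy|. The first half of t is a prefix of a^p b^p, so it begins with a; the second half is b^((j+l)/2) a^(p−j) b^(p−l), which begins with b. The halves differ, so t ∉ L.

In every case uv⁰xy⁰z = uxz ∉ L.

This contradicts the CFL pumping lemma, which requires uv^i xy^i z ∈ L for all i ≥ 0.
Hence L = {ww : w ∈ {a,b}*} is not context-free. ∎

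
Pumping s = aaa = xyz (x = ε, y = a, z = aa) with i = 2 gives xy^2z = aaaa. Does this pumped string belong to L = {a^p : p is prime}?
No

xy²z = ε · aa · aa = aaaa.
aaaa has length 4 = 2 × 2, which is not prime, so it is not in L.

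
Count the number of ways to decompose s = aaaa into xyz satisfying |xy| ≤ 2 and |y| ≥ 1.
3

For s = 'aaaa' with pumping length p = 2:

Constraints: |xy| ≤ 2, |y| > 0

Valid decompositions (|xy| ≤ p, |y| ≥ 1):
  • x='', y='a', z='aaa'
  • x='a', y='a', z='aa'
  • x='', y='aa', z='aa'

Total count: 3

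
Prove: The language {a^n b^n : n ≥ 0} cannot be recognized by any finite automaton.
Assume for contradiction that L is regular, and let p ≥ 1 be the pumping length given by the pumping lemma.
Choose s = a^p b^p. Then s ∈ L and |s| = 2p ≥ p.
By the pumping lemma, s = xyz for some x, y, z with |xy| ≤ p, |y| ≥ 1, and xy^i z ∈ L for every i ≥ 0.
Since |xy| ≤ p and the first p symbols of s are all a's, we must have y = a^k for some k with 1 ≤ k ≤ p.

Take i = 2: xy²z = a^(p + k) b^p.
This string has p + k a's but p b's, and p + k > p because k ≥ 1. So xy²z ∉ L.

This contradicts the pumping lemma, which requires xy^i z ∈ L for all i ≥ 0.
Hence L = {a^n b^n : n ≥ 0} is not regular. ∎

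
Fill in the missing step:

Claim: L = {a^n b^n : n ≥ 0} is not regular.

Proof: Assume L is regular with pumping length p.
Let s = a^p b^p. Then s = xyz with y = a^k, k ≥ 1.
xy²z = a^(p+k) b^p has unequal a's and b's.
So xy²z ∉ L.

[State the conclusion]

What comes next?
This contradicts the pumping lemma for regular languages,
which guarantees xy^i z ∈ L for all i ≥ 0.

Since our assumption that L is regular leads to a contradiction,
we conclude that L = {a^n b^n : n ≥ 0} is NOT regular. ∎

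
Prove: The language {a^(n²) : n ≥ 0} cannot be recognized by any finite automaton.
Assume for contradiction that L is regular, and let p ≥ 1 be the pumping length given by the pumping lemma.
Choose s = a^(p²). Then s ∈ L and |s| = p² ≥ p.
By the pumping lemma, s = xyz for some x, y, z with |xy| ≤ p, |y| ≥ 1, and xy^i z ∈ L for every i ≥ 0.
Here y = a^k for some k with 1 ≤ k ≤ |xy| ≤ p.

Take i = 2: |xy²z| = p² + k.
Now p² < p² + k ≤ p² + p < p² + 2p + 1 = (p + 1)².
So |xy²z| lies strictly between the consecutive squares p² and (p + 1)², hence is not a perfect square, and xy²z ∉ L.

This contradicts the pumping lemma, which requires xy^i z ∈ L for all i ≥ 0.
Hence L = {a^(n²) : n ≥ 0} is not regular. ∎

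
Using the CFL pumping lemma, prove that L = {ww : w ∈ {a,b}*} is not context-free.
Assume for contradiction that L is context-free, and let p ≥ 1 be the pumping length given by the pumping lemma for CFLs.
Choose s = a^p b^p a^p b^p. Then s ∈ L (take w = a^p b^p) and |s| = 4p ≥ p.
By the CFL pumping lemma, s = uvxyz for some u, v, x, y, z with |vxy| ≤ p, |vy| ≥ 1, and uv^i xy^i z ∈ L for every i ≥ 0.

Write s as four blocks A₁ B₁ A₂ B₂ with A₁ = A₂ = a^p and B₁ = B₂ = b^p. Since |vxy| ≤ p, the window vxy lies inside at most two adjacent blocks. Take i = 0 and let t = uxz, so |t| = 4p − |vy| with 1 ≤ |vy| ≤ p. If |t| is odd, t ∉ L immediately, so assume |vy| is even (hence |vy| ≥ 2) and |t|/2 = 2p − |vy|/2, which satisfies p ≤ |t|/2 ≤ 2p − 1.

Case 1 (vxy inside A₁B₁): t = a^(p−j) b^(p−l) a^p b^p with j + l = |vy|. The second half of t has length < 2p, so it is a suffix of the trailing a^p b^p and ends in b; the first half is a^(p−j) b^(p−l) a^((j+l)/2), which ends in a because (j+l)/2 ≥ 1. The halves differ, so t ∉ L.

Case 2 (vxy inside B₁A₂, straddling the middle): t = a^p b^(p−j) a^(p−l) b^p with j + l = |vy|. If t = ww, then w is a prefix of t of length ≥ p, so w begins with a^p; and w is a suffix of t of length ≥ p, so w ends with b^p. That forces |w| ≥ 2p, contradicting |w| = |t|/2 ≤ 2p − 1. So t ∉ L.

Case 3 (vxy inside A₂B₂): t = a^p b^p a^(p−j) b^(p−l) with j + l = |vy|. The first half of t is a prefix of a^p b^p, so it begins with a; the second half is b^((j+l)/2) a^(p−j) b^(p−l), which begins with b. The halves differ, so t ∉ L.

In every case uv⁰xy⁰z = uxz ∉ L.

This contradicts the CFL pumping lemma, which requires uv^i xy^i z ∈ L for all i ≥ 0.
Hence L = {ww : w ∈ {a,b}*} is not context-free. ∎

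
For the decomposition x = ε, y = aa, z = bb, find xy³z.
aaaaaabb

Given x = '', y = 'aa', z = 'bb' and i = 3:

xy^3z = x + y·y·...·y (3 times) + z
       = '' + 'aa'^3 + 'bb'
       = '' + 'aaaaaa' + 'bb'
       = 'aaaaaabb'

The pumped string is 'aaaaaabb' with length 8.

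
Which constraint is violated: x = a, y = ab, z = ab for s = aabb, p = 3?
Violated: xyz = s

The decomposition x = a, y = ab, z = ab for s = aabb with p = 3
violates the constraint: xyz = s

xyz = 'a' + 'ab' + 'ab' = 'aabab' ≠ 'aabb' = s. The decomposition doesn't reconstruct s.

Pumping lemma constraints:
1. xyz = s (decomposition is valid)
2. |xy| ≤ p
3. |y| > 0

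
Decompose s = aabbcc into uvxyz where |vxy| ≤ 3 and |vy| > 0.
u='aa', v='b', x='b', y='c', z='c'

For s = aabbcc with pumping length p = 3:

One valid decomposition:
- u = 'aa'
- v = 'b'
- x = 'b'
- y = 'c'
- z = 'c'

Verification:
- uvxyz = 'aa' + 'b' + 'b' + 'c' + 'c' = aabbcc ✓
- |vxy| = |'bbc'| = 3 ≤ 3 ✓
- |vy| = |'bc'| = 2 > 0 ✓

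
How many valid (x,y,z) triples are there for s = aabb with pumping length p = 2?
3

For s = 'aabb' with pumping length p = 2:

Constraints: |xy| ≤ 2, |y| > 0

Valid decompositions (|xy| ≤ p, |y| ≥ 1):
  • x='', y='a', z='abb'
  • x='a', y='a', z='bb'
  • x='', y='aa', z='bb'

Total count: 3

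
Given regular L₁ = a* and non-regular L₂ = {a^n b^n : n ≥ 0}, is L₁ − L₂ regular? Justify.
Yes — L₁ − L₂ is regular.

The only string of a* that lies in {a^n b^n} is ε, so L₁ − L₂ = a* − {ε} = a⁺ = aa*, which is regular.

Note that the bare facts "L₁ regular, L₂ non-regular" do not settle the question by themselves: the closure of regular languages under ∪, ∩, complement and difference applies only when BOTH operands are regular. With a non-regular operand the result can come out regular or non-regular depending on the specific languages, so one has to work out L₁ − L₂ for this particular pair, as above.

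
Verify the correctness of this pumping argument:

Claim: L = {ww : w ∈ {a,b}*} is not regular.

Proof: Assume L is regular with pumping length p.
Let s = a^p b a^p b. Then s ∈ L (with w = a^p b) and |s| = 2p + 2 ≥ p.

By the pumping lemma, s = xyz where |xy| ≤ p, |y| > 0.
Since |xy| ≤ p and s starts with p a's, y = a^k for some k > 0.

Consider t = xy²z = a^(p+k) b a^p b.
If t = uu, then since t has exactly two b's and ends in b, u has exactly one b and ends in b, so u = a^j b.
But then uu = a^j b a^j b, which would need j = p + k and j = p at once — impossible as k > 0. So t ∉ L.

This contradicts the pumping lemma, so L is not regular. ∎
The proof is correct.

This proof is valid because:
1. s = a^p b a^p b is in L and is chosen in terms of p, so |s| ≥ p holds for every p
2. The decomposition analysis is correct: |xy| ≤ p forces y to lie inside the leading a's
3. The contradiction is valid: the argument shows a^(p+k) b a^p b cannot be split into two equal halves
4. The conclusion follows logically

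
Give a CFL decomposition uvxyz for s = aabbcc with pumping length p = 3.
u='aa', v='b', x='b', y='c', z='c'

For s = aabbcc with pumping length p = 3:

One valid decomposition:
- u = 'aa'
- v = 'b'
- x = 'b'
- y = 'c'
- z = 'c'

Verification:
- uvxyz = 'aa' + 'b' + 'b' + 'c' + 'c' = aabbcc ✓
- |vxy| = |'bbc'| = 3 ≤ 3 ✓
- |vy| = |'bc'| = 2 > 0 ✓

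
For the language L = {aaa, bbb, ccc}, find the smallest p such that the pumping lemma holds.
p = 4

For a finite language L, the pumping lemma holds vacuously if p > max|s| for s ∈ L.

The longest string in L = {aaa, bbb, ccc} has length 3.
If p = 4, then no string s ∈ L has |s| ≥ p, so the condition is vacuously true.

The minimum pumping length is p = 4.

Why no smaller p works: for any p ≤ 3, the longest string s ∈ L has |s| = 3 ≥ p, so it would
have to be pumpable; but pumping up (i = 2, 3, ...) produces ever longer strings, which cannot all lie in the
finite language L. So the pumping property fails for every p ≤ 3.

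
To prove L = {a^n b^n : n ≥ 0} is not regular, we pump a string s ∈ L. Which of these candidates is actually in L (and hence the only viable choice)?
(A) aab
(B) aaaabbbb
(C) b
(B) aaaabbbb

The pumping lemma is applied to a string s that lies in L, so first check membership of each option:
- (A) aab has 2 a's and 1 b's; 2 ≠ 1, so it is not in L ✗
- (B) aaaabbbb = a^4 b^4 has equal counts (4 = 4), so it is in L ✓
- (C) b has 0 a's and 1 b's; 0 ≠ 1, so it is not in L ✗

Only (B) aaaabbbb is in L, so it is the only candidate that could play the role of s.
(In a complete proof one picks s in terms of the pumping length p so that |s| ≥ p is guaranteed; a fixed string like aaaabbbb illustrates the shape of such an s.)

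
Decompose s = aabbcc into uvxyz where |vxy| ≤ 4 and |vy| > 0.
u='a', v='a', x='bb', y='c', z='c'

For s = aabbcc with pumping length p = 4:

One valid decomposition:
- u = 'a'
- v = 'a'
- x = 'bb'
- y = 'c'
- z = 'c'

Verification:
- uvxyz = 'a' + 'a' + 'bb' + 'c' + 'c' = aabbcc ✓
- |vxy| = |'abbc'| = 4 ≤ 4 ✓
- |vy| = |'ac'| = 2 > 0 ✓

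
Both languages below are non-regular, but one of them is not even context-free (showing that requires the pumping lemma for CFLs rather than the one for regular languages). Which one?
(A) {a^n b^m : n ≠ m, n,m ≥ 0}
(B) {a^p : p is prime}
(B) {a^p : p is prime}

(B) {a^p : p is prime} requires the CFL pumping lemma.

- {a^n b^m : n ≠ m, n,m ≥ 0} is context-free (but not regular)
  • Can be shown non-regular with the regular pumping lemma
  • After pumping a's, we can make n = m

- {a^p : p is prime} is NOT context-free
  • Requires the CFL pumping lemma to prove
  • The CFL pumping lemma also fails because prime gaps are unbounded

The CFL pumping lemma is "stronger" in that it can prove non-membership
in the larger class of context-free languages.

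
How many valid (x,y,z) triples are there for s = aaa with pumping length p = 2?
3

For s = 'aaa' with pumping length p = 2:

Constraints: |xy| ≤ 2, |y| > 0

Valid decompositions (|xy| ≤ p, |y| ≥ 1):
  • x='', y='a', z='aa'
  • x='a', y='a', z='a'
  • x='', y='aa', z='a'

Total count: 3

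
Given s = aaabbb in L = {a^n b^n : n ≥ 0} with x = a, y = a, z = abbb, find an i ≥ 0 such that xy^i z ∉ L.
i = 0

xy⁰z = a · ε · abbb = aabbb; aabbb has 2 a's and 3 b's; 2 ≠ 3, so it is not in L.
(Other choices also work, e.g. i = 2, 3; only i = 1 is guaranteed to stay in L since xy¹z = s.)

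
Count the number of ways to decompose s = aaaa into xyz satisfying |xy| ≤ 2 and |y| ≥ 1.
3

For s = 'aaaa' with pumping length p = 2:

Constraints: |xy| ≤ 2, |y| > 0

Valid decompositions (|xy| ≤ p, |y| ≥ 1):
  • x='', y='a', z='aaa'
  • x='a', y='a', z='aa'
  • x='', y='aa', z='aa'

Total count: 3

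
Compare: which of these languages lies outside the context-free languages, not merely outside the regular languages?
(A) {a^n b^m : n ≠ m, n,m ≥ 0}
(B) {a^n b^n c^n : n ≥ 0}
(B) {a^n b^n c^n : n ≥ 0}

(B) {a^n b^n c^n : n ≥ 0} requires the CFL pumping lemma.

- {a^n b^m : n ≠ m, n,m ≥ 0} is context-free (but not regular)
  • Can be shown non-regular with the regular pumping lemma
  • After pumping a's, we can make n = m

- {a^n b^n c^n : n ≥ 0} is NOT context-free
  • Requires the CFL pumping lemma to prove
  • Cannot maintain three equal counts simultaneously

The CFL pumping lemma is "stronger" in that it can prove non-membership
in the larger class of context-free languages.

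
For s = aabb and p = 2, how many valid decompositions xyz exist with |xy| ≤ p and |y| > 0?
3

For s = 'aabb' with pumping length p = 2:

Constraints: |xy| ≤ 2, |y| > 0

Valid decompositions (|xy| ≤ p, |y| ≥ 1):
  • x='', y='a', z='abb'
  • x='a', y='a', z='bb'
  • x='', y='aa', z='bb'

Total count: 3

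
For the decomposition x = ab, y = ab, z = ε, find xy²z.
ababab

Given x = 'ab', y = 'ab', z = '' and i = 2:

xy^2z = x + y·y·...·y (2 times) + z
       = 'ab' + 'ab'^2 + ''
       = 'ab' + 'abab' + ''
       = 'ababab'

The pumped string is 'ababab' with length 6.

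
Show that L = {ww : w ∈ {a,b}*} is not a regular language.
Assume for contradiction that L is regular, and let p ≥ 1 be the pumping length given by the pumping lemma.
Choose s = a^p b a^p b. Then s ∈ L (take w = a^p b) and |s| = 2p + 2 ≥ p.
By the pumping lemma, s = xyz for some x, y, z with |xy| ≤ p, |y| ≥ 1, and xy^i z ∈ L for every i ≥ 0.
Since |xy| ≤ p and the first p symbols of s are all a's, y = a^k for some k with 1 ≤ k ≤ p.

Take i = 2: t = xy²z = a^(p + k) b a^p b.
Suppose t = uu for some string u. The string t contains exactly two b's and ends in b, so u contains exactly one b and ends in b; hence u = a^j b for some j, and uu = a^j b a^j b. Comparing with t = a^(p + k) b a^p b forces j = p + k (first block) and j = p (second block), which is impossible since k ≥ 1. So t ∉ L.

This contradicts the pumping lemma, which requires xy^i z ∈ L for all i ≥ 0.
Hence L = {ww : w ∈ {a,b}*} is not regular. ∎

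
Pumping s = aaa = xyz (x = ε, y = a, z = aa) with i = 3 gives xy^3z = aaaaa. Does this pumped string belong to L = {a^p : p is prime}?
Yes

xy³z = ε · aaa · aa = aaaaa.
aaaaa has length 5, which is prime, so it is in L.
(A single pumped string landing in L is not a contradiction by itself; a non-regularity proof needs some i for which xy^i z ∉ L, for every admissible decomposition.)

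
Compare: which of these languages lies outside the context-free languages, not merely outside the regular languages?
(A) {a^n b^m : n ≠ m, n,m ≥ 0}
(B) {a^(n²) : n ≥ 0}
(B) {a^(n²) : n ≥ 0}

(B) {a^(n²) : n ≥ 0} requires the CFL pumping lemma.

- {a^n b^m : n ≠ m, n,m ≥ 0} is context-free (but not regular)
  • Can be shown non-regular with the regular pumping lemma
  • After pumping a's, we can make n = m

- {a^(n²) : n ≥ 0} is NOT context-free
  • Requires the CFL pumping lemma to prove
  • Gaps between squares grow unboundedly

The CFL pumping lemma is "stronger" in that it can prove non-membership
in the larger class of context-free languages.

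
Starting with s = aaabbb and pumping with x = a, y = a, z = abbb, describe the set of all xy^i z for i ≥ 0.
{xy^i z : i ≥ 0} = {a^(2+i) b^3 : i ≥ 0} = {aabbb, aaabbb, aaaabbb, ...}

With x = a, y = a, z = abbb: Starting with aaabbb and pumping the second 'a', we get strings with 2+i a's followed by 3 b's for i = 0, 1, 2, ...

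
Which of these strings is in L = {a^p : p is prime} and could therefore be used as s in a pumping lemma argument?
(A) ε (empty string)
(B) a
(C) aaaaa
(C) aaaaa

The pumping lemma is applied to a string s that lies in L, so first check membership of each option:
- (A) ε has length 0, which is not prime, so it is not in L ✗
- (B) a has length 1, which is not prime, so it is not in L ✗
- (C) aaaaa has length 5, which is prime, so it is in L ✓

Only (C) aaaaa is in L, so it is the only candidate that could play the role of s.
(In a complete proof one picks s in terms of the pumping length p so that |s| ≥ p is guaranteed; a fixed string like aaaaa illustrates the shape of such an s.)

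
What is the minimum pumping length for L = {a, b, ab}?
p = 3

For a finite language L, the pumping lemma holds vacuously if p > max|s| for s ∈ L.

The longest string in L = {a, b, ab} has length 2.
If p = 3, then no string s ∈ L has |s| ≥ p, so the condition is vacuously true.

The minimum pumping length is p = 3.

Why no smaller p works: for any p ≤ 2, the longest string s ∈ L has |s| = 2 ≥ p, so it would
have to be pumpable; but pumping up (i = 2, 3, ...) produces ever longer strings, which cannot all lie in the
finite language L. So the pumping property fails for every p ≤ 2.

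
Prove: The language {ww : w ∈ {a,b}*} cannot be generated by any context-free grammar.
Assume for contradiction that L is context-free, and let p ≥ 1 be the pumping length given by the pumping lemma for CFLs.
Choose s = a^p b^p a^p b^p. Then s ∈ L (take w = a^p b^p) and |s| = 4p ≥ p.
By the CFL pumping lemma, s = uvxyz for some u, v, x, y, z with |vxy| ≤ p, |vy| ≥ 1, and uv^i xy^i z ∈ L for every i ≥ 0.

Write s as four blocks A₁ B₁ A₂ B₂ with A₁ = A₂ = a^p and B₁ = B₂ = b^p. Since |vxy| ≤ p, the window vxy lies inside at most two adjacent blocks. Take i = 0 and let t = uxz, so |t| = 4p − |vy| with 1 ≤ |vy| ≤ p. If |t| is odd, t ∉ L immediately, so assume |vy| is even (hence |vy| ≥ 2) and |t|/2 = 2p − |vy|/2, which satisfies p ≤ |t|/2 ≤ 2p − 1.

Case 1 (vxy inside A₁B₁): t = a^(p−j) b^(p−l) a^p b^p with j + l = |vy|. The second half of t has length < 2p, so it is a suffix of the trailing a^p b^p and ends in b; the first half is a^(p−j) b^(p−l) a^((j+l)/2), which ends in a because (j+l)/2 ≥ 1. The halves differ, so t ∉ L.

Case 2 (vxy inside B₁A₂, straddling the middle): t = a^p b^(p−j) a^(p−l) b^p with j + l = |vy|. If t = ww, then w is a prefix of t of length ≥ p, so w begins with a^p; and w is a suffix of t of length ≥ p, so w ends with b^p. That forces |w| ≥ 2p, contradicting |w| = |t|/2 ≤ 2p − 1. So t ∉ L.

Case 3 (vxy inside A₂B₂): t = a^p b^p a^(p−j) b^(p−l) with j + l = |vy|. The first half of t is a prefix of a^p b^p, so it begins with a; the second half is b^((j+l)/2) a^(p−j) b^(p−l), which begins with b. The halves differ, so t ∉ L.

In every case uv⁰xy⁰z = uxz ∉ L.

This contradicts the CFL pumping lemma, which requires uv^i xy^i z ∈ L for all i ≥ 0.
Hence L = {ww : w ∈ {a,b}*} is not context-free. ∎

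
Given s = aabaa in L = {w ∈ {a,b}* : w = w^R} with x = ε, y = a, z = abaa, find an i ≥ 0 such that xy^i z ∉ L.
i = 0

xy⁰z = ε · ε · abaa = abaa; abaa reversed is aaba ≠ abaa, so it is not a palindrome and is not in L.
(Other choices also work, e.g. i = 2, 3; only i = 1 is guaranteed to stay in L since xy¹z = s.)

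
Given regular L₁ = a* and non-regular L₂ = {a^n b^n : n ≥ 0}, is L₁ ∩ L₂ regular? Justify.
Yes — L₁ ∩ L₂ is regular.

A string of a* contains no b's, and the only string of {a^n b^n} with no b's is ε (n = 0). So L₁ ∩ L₂ = {ε}, a finite language, which is regular.

Note that the bare facts "L₁ regular, L₂ non-regular" do not settle the question by themselves: the closure of regular languages under ∪, ∩, complement and difference applies only when BOTH operands are regular. With a non-regular operand the result can come out regular or non-regular depending on the specific languages, so one has to work out L₁ ∩ L₂ for this particular pair, as above.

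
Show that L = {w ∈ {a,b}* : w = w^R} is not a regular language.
Assume for contradiction that L is regular, and let p ≥ 1 be the pumping length given by the pumping lemma.
Choose s = a^p b a^p. Then s ∈ L (it reads the same in both directions) and |s| = 2p + 1 ≥ p.
By the pumping lemma, s = xyz for some x, y, z with |xy| ≤ p, |y| ≥ 1, and xy^i z ∈ L for every i ≥ 0.
Since |xy| ≤ p and the first p symbols of s are all a's, y = a^k for some k with 1 ≤ k ≤ p.

Take i = 0: xy⁰z = a^(p − k) b a^p.
Its reversal is a^p b a^(p − k). These differ because the block of a's before the unique b has length p − k in one and p in the other, and p − k ≠ p since k ≥ 1. So xy⁰z is not a palindrome, i.e. xy⁰z ∉ L.

This contradicts the pumping lemma, which requires xy^i z ∈ L for all i ≥ 0.
Hence L = {w ∈ {a,b}* : w = w^R} is not regular. ∎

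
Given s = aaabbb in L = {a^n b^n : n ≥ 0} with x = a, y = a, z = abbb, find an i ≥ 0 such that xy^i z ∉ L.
i = 0

xy⁰z = a · ε · abbb = aabbb; aabbb has 2 a's and 3 b's; 2 ≠ 3, so it is not in L.
(Other choices also work, e.g. i = 2, 3; only i = 1 is guaranteed to stay in L since xy¹z = s.)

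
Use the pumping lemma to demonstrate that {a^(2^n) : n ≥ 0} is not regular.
Assume for contradiction that L is regular, and let p ≥ 1 be the pumping length given by the pumping lemma.
Choose s = a^(2^p). Then s ∈ L and |s| = 2^p ≥ p.
By the pumping lemma, s = xyz for some x, y, z with |xy| ≤ p, |y| ≥ 1, and xy^i z ∈ L for every i ≥ 0.
Here y = a^k for some k with 1 ≤ k ≤ |xy| ≤ p, and p < 2^p.

Take i = 2: |xy²z| = 2^p + k.
Now 2^p < 2^p + k ≤ 2^p + p < 2^p + 2^p = 2^(p+1).
So |xy²z| lies strictly between the consecutive powers of two 2^p and 2^(p+1), hence is not a power of 2, and xy²z ∉ L.

This contradicts the pumping lemma, which requires xy^i z ∈ L for all i ≥ 0.
Hence L = {a^(2^n) : n ≥ 0} is not regular. ∎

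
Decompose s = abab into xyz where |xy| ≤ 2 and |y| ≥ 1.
x = 'a', y = 'b', z = 'ab'

For s = abab and p = 2, one valid decomposition is:
- x = 'a' (length 1)
- y = 'b' (length 1)
- z = 'ab' (length 2)

Verification:
- xyz = 'a' + 'b' + 'ab' = abab ✓
- |xy| = 2 ≤ 2 ✓
- |y| = 1 > 0 ✓

All pumping lemma constraints are satisfied.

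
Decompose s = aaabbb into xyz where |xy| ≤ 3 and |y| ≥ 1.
x = '', y = 'a', z = 'aabbb'

For s = aaabbb and p = 3, one valid decomposition is:
- x = '' (length 0)
- y = 'a' (length 1)
- z = 'aabbb' (length 5)

Verification:
- xyz = '' + 'a' + 'aabbb' = aaabbb ✓
- |xy| = 1 ≤ 3 ✓
- |y| = 1 > 0 ✓

All pumping lemma constraints are satisfied.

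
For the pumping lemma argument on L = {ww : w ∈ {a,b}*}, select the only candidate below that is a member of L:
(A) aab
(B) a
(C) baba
(C) baba

The pumping lemma is applied to a string s that lies in L, so first check membership of each option:
- (A) aab has odd length 3, so it cannot be written as ww and is not in L ✗
- (B) a has odd length 1, so it cannot be written as ww and is not in L ✗
- (C) baba splits into halves ba · ba, which are equal, so it is in L (w = ba) ✓

Only (C) baba is in L, so it is the only candidate that could play the role of s.
(In a complete proof one picks s in terms of the pumping length p so that |s| ≥ p is guaranteed; a fixed string like baba illustrates the shape of such an s.)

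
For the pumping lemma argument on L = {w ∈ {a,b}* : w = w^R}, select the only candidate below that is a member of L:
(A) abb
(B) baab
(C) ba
(B) baab

The pumping lemma is applied to a string s that lies in L, so first check membership of each option:
- (A) abb reversed is bba ≠ abb, so it is not a palindrome and is not in L ✗
- (B) baab reversed is baab, the same string, so it is a palindrome and is in L ✓
- (C) ba reversed is ab ≠ ba, so it is not a palindrome and is not in L ✗

Only (B) baab is in L, so it is the only candidate that could play the role of s.
(In a complete proof one picks s in terms of the pumping length p so that |s| ≥ p is guaranteed; a fixed string like baab illustrates the shape of such an s.)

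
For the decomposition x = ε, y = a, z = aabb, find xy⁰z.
aabb

Given x = '', y = 'a', z = 'aabb' and i = 0:

xy^0z = x + y·y·...·y (0 times) + z
       = '' + 'a'^0 + 'aabb'
       = '' + '' + 'aabb'
       = 'aabb'

The pumped string is 'aabb' with length 4.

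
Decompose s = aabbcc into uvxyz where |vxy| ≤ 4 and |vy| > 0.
u='a', v='a', x='bb', y='c', z='c'

For s = aabbcc with pumping length p = 4:

One valid decomposition:
- u = 'a'
- v = 'a'
- x = 'bb'
- y = 'c'
- z = 'c'

Verification:
- uvxyz = 'a' + 'a' + 'bb' + 'c' + 'c' = aabbcc ✓
- |vxy| = |'abbc'| = 4 ≤ 4 ✓
- |vy| = |'ac'| = 2 > 0 ✓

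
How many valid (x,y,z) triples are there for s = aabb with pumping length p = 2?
3

For s = 'aabb' with pumping length p = 2:

Constraints: |xy| ≤ 2, |y| > 0

Valid decompositions (|xy| ≤ p, |y| ≥ 1):
  • x='', y='a', z='abb'
  • x='a', y='a', z='bb'
  • x='', y='aa', z='bb'

Total count: 3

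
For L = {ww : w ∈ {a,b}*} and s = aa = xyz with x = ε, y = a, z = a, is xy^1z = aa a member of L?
Yes

xy¹z = ε · a · a = aa.
aa splits into halves a · a, which are equal, so it is in L (w = a).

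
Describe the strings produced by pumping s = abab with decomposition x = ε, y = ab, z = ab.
{xy^i z : i ≥ 0} = {(ab)^(i+1) : i ≥ 0} = {ab, abab, ababab, ...}

With x = ε, y = ab, z = ab: Pumping 'ab' gives strings of alternating a's and b's.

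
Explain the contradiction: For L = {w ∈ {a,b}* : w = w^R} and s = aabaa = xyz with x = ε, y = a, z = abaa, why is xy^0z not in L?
xy⁰z = abaa ∉ L

Pumping with i = 0 replaces y = a by y⁰ = ε:
- Original: s = xyz = aabaa; aabaa reversed is aabaa, the same string, so it is a palindrome and is in L
- Pumped: xy⁰z = ε · ε · abaa = abaa
- abaa reversed is aaba ≠ abaa, so it is not a palindrome and is not in L

The pumping lemma would require xy⁰z ∈ L, so this decomposition yields a contradiction.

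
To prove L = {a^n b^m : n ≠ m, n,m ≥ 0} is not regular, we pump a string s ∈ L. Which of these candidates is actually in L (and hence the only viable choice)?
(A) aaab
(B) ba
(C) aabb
(A) aaab

The pumping lemma is applied to a string s that lies in L, so first check membership of each option:
- (A) aaab = a^3 b^1 with 3 ≠ 1, so it is in L ✓
- (B) ba has an a after a b, so it is not of the form a^n b^m and is not in L ✗
- (C) aabb = a^2 b^2 has n = m = 2, so it is not in L ✗

Only (A) aaab is in L, so it is the only candidate that could play the role of s.
(In a complete proof one picks s in terms of the pumping length p so that |s| ≥ p is guaranteed; a fixed string like aaab illustrates the shape of such an s.)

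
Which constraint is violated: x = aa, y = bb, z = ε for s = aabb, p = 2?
Violated: |xy| ≤ p

The decomposition x = aa, y = bb, z = ε for s = aabb with p = 2
violates the constraint: |xy| ≤ p

|xy| = |aabb| = 4 > 2 = p. The decomposition puts too many characters in xy.

Pumping lemma constraints:
1. xyz = s (decomposition is valid)
2. |xy| ≤ p
3. |y| > 0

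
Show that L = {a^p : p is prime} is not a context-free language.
Assume for contradiction that L is context-free, and let p ≥ 1 be the pumping length given by the pumping lemma for CFLs.
Choose a prime q with q ≥ p and let s = a^q. Then s ∈ L and |s| = q ≥ p.
By the CFL pumping lemma, s = uvxyz for some u, v, x, y, z with |vxy| ≤ p, |vy| ≥ 1, and uv^i xy^i z ∈ L for every i ≥ 0.
All symbols are a's, so only lengths matter: let k = |vy|, with 1 ≤ k ≤ p. Then |uv^i xy^i z| = q + (i − 1)k.

Take i = q + 1: the length is q + qk = q(k + 1).
Both factors satisfy q ≥ 2 and k + 1 ≥ 2, so q(k + 1) is composite and uv^(q+1) xy^(q+1) z ∉ L.

This contradicts the CFL pumping lemma, which requires uv^i xy^i z ∈ L for all i ≥ 0.
Hence L = {a^p : p is prime} is not context-free. ∎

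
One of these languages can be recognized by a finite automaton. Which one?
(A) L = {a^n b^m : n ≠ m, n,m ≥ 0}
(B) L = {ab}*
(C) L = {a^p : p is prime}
(B) {ab}*

(B) L = {ab}* is regular.

This can be recognized by a finite automaton (DFA/NFA).
Regular expressions like {ab}* define regular languages.

The other choices are not regular:
- {a^p : p is prime}: After pumping, the length becomes composite
- {a^n b^m : n ≠ m, n,m ≥ 0}: After pumping a's, we can make n = m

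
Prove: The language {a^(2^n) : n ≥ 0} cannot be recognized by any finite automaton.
Assume for contradiction that L is regular, and let p ≥ 1 be the pumping length given by the pumping lemma.
Choose s = a^(2^p). Then s ∈ L and |s| = 2^p ≥ p.
By the pumping lemma, s = xyz for some x, y, z with |xy| ≤ p, |y| ≥ 1, and xy^i z ∈ L for every i ≥ 0.
Here y = a^k for some k with 1 ≤ k ≤ |xy| ≤ p, and p < 2^p.

Take i = 2: |xy²z| = 2^p + k.
Now 2^p < 2^p + k ≤ 2^p + p < 2^p + 2^p = 2^(p+1).
So |xy²z| lies strictly between the consecutive powers of two 2^p and 2^(p+1), hence is not a power of 2, and xy²z ∉ L.

This contradicts the pumping lemma, which requires xy^i z ∈ L for all i ≥ 0.
Hence L = {a^(2^n) : n ≥ 0} is not regular. ∎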